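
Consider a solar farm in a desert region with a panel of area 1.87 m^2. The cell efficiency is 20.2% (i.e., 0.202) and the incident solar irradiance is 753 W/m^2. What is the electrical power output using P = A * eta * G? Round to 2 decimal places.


Use the solar power formula P = A * eta * G.
Given: A = 1.87 m^2, eta = 0.202, G = 753 W/m^2
P = 1.87 * 0.202 * 753
P = 284.44 W

284.44


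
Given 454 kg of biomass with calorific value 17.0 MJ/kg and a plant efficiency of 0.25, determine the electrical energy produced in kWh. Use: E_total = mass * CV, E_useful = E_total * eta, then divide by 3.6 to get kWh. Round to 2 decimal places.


Total energy = mass * CV = 454 * 17.0 = 7718.0 MJ
Useful energy = total * eta = 7718.0 * 0.25 = 1929.5 MJ
Convert to kWh: 1929.5 / 3.6
Useful energy = 535.97 kWh

535.97


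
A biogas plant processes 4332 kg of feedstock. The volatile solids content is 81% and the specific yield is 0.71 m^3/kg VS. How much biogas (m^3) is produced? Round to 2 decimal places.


Compute volatile solids:
  VS = mass * VS_fraction = 4332 * 0.81 = 3508.92 kg
Calculate biogas volume:
  Biogas = VS * specific_yield = 3508.92 * 0.71
  Biogas = 2491.33 m^3

2491.33


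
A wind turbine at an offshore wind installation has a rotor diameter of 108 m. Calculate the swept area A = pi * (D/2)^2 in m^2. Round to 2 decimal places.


Compute the rotor radius:
  r = D / 2 = 108 / 2 = 54.0 m
Calculate swept area:
  A = pi * r^2 = pi * 54.0^2
  A = 9160.88 m^2

9160.88


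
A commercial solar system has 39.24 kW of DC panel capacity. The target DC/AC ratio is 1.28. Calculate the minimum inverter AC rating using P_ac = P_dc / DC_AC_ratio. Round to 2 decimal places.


The inverter AC capacity is determined by the DC/AC ratio.
Given: P_dc = 39.24 kW, DC/AC ratio = 1.28
P_ac = P_dc / ratio = 39.24 / 1.28
P_ac = 30.66 kW

30.66


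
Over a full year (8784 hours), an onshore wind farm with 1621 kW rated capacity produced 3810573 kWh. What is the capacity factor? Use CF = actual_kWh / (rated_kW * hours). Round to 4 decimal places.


Capacity factor = actual output / maximum possible output
Maximum possible = rated * hours = 1621 * 8784 = 14238864 kWh
CF = 3810573 / 14238864
CF = 0.2676

0.2676


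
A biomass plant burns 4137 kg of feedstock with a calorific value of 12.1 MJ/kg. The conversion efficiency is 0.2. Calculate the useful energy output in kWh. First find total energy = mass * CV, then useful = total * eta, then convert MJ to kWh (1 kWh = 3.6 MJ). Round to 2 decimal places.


Total energy = mass * CV = 4137 * 12.1 = 50057.7 MJ
Useful energy = total * eta = 50057.7 * 0.2 = 10011.54 MJ
Convert to kWh: 10011.54 / 3.6
Useful energy = 2780.98 kWh

2780.98


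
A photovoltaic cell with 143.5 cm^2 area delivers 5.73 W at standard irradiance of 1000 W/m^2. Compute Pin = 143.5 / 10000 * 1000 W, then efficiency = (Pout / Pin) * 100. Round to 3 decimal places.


First compute the input power:
  Pin = area_cm2 / 10000 * G = 143.5 / 10000 * 1000 = 14.35 W
Then compute efficiency:
  Efficiency = (Pout / Pin) * 100 = (5.73 / 14.35) * 100
  Efficiency = 39.930%

39.930


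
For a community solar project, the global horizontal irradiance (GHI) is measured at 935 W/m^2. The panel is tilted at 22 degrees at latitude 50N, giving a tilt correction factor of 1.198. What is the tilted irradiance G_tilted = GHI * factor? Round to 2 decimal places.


Identify the given values:
  GHI = 935 W/m^2, tilt correction factor = 1.198
Apply the formula G_tilted = GHI * factor:
  G_tilted = 935 * 1.198
  G_tilted = 1120.13 W/m^2

1120.13


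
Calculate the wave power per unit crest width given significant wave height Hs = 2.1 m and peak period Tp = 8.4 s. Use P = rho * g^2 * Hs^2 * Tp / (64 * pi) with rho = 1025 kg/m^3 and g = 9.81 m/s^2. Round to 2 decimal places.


Apply wave power formula:
  g^2 = 9.81^2 = 96.2361
  Hs^2 = 2.1^2 = 4.41
  Numerator = rho * g^2 * Hs^2 * Tp = 1025 * 96.2361 * 4.41 * 8.4 = 3654094.34
  Denominator = 64 * pi = 201.0619
  P = 3654094.34 / 201.0619 = 18173.97 W/m

18173.97


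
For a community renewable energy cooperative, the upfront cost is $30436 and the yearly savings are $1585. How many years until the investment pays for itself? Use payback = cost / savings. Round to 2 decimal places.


Simple payback period = initial cost / annual savings
Payback = 30436 / 1585
Payback = 19.20 years

19.20


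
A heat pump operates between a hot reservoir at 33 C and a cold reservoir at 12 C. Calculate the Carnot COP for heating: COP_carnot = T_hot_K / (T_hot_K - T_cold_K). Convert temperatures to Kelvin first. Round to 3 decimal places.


Convert to Kelvin:
  T_hot = 33 + 273.15 = 306.15 K
  T_cold = 12 + 273.15 = 285.15 K
Apply Carnot COP formula:
  COP = T_hot_K / (T_hot_K - T_cold_K) = 306.15 / 21.0
  COP = 14.579

14.579


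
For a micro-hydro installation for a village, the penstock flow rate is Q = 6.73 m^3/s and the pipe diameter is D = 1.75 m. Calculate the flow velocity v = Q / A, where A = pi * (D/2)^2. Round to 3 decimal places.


Compute pipe cross-sectional area:
  A = pi * (D/2)^2 = pi * (1.75/2)^2 = 2.4053 m^2
Calculate velocity:
  v = Q / A = 6.73 / 2.4053
  v = 2.798 m/s

2.798


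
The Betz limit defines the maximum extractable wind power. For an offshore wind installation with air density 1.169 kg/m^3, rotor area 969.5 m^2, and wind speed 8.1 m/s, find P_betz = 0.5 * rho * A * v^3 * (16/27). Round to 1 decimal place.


The Betz coefficient Cp_max = 16/27 = 0.5926
v^3 = 8.1^3 = 531.441
P_betz = 0.5 * rho * A * v^3 * Cp_max
P_betz = 0.5 * 1.169 * 969.5 * 531.441 * 0.5926
P_betz = 178461.1 W

178461.1


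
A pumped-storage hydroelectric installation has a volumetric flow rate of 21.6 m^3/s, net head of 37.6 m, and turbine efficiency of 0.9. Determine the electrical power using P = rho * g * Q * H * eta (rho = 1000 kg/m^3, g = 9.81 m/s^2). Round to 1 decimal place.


Apply the hydropower formula P = rho * g * Q * H * eta
rho * g = 1000 * 9.81 = 9810.0
P = 9810.0 * 21.6 * 37.6 * 0.9
P = 7170560.6 W

7170560.6


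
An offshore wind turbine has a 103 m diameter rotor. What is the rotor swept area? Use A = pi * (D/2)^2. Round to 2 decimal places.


Compute the rotor radius:
  r = D / 2 = 103 / 2 = 51.5 m
Calculate swept area:
  A = pi * r^2 = pi * 51.5^2
  A = 8332.29 m^2

8332.29


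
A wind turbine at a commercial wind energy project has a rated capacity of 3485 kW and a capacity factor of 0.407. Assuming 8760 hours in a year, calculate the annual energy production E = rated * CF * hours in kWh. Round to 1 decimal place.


Annual energy = rated_kW * capacity_factor * hours_per_year
Given: P_rated = 3485 kW, CF = 0.407, hours = 8760
E = 3485 * 0.407 * 8760
E = 12425140.2 kWh

12425140.2


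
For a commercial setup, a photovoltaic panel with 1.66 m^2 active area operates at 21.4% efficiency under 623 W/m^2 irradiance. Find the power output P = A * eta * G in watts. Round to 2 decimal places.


Use the solar power formula P = A * eta * G.
Given: A = 1.66 m^2, eta = 0.214, G = 623 W/m^2
P = 1.66 * 0.214 * 623
P = 221.31 W

221.31


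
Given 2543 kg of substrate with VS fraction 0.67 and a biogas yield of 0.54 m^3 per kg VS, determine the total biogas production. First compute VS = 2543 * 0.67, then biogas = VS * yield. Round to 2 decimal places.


Compute volatile solids:
  VS = mass * VS_fraction = 2543 * 0.67 = 1703.81 kg
Calculate biogas volume:
  Biogas = VS * specific_yield = 1703.81 * 0.54
  Biogas = 920.06 m^3

920.06


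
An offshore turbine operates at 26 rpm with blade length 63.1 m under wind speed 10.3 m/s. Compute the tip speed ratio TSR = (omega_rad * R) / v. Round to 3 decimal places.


Convert rotational speed to rad/s:
  omega = 26 * 2 * pi / 60 = 2.7227 rad/s
Compute tip speed:
  v_tip = omega * R = 2.7227 * 63.1 = 171.803 m/s
Tip speed ratio:
  TSR = v_tip / v_wind = 171.803 / 10.3 = 16.680

16.680


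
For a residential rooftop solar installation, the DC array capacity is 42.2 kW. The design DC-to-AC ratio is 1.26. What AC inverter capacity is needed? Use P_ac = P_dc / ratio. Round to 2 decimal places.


The inverter AC capacity is determined by the DC/AC ratio.
Given: P_dc = 42.2 kW, DC/AC ratio = 1.26
P_ac = P_dc / ratio = 42.2 / 1.26
P_ac = 33.49 kW

33.49


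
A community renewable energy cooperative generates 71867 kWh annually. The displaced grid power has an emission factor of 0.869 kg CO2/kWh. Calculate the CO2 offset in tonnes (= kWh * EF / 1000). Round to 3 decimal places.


CO2 offset in kg = generation * emission_factor
CO2 offset = 71867 * 0.869 = 62452.42 kg
Convert to tonnes:
  CO2 offset = 62452.42 / 1000 = 62.452 tonnes

62.452


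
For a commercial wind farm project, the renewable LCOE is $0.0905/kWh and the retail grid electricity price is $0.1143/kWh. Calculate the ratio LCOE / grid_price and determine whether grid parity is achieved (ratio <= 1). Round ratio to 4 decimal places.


Compare LCOE to grid price:
  LCOE = $0.0905/kWh, Grid price = $0.1143/kWh
  Ratio = LCOE / grid_price = 0.0905 / 0.1143 = 0.7918
  Grid parity achieved (ratio <= 1)? yes

0.7918


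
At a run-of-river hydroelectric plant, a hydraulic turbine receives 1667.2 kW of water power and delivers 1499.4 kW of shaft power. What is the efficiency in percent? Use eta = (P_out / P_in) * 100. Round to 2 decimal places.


Turbine efficiency = (output power / input power) * 100
eta = (1499.4 / 1667.2) * 100
eta = 89.94%

89.94


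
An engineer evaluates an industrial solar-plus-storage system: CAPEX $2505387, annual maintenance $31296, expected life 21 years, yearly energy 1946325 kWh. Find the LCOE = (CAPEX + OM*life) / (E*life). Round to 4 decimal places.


Total cost = CAPEX + OM * lifetime = 2505387 + 31296 * 21 = 2505387 + 657216 = 3162603
Total generation = annual * lifetime = 1946325 * 21 = 40872825 kWh
LCOE = 3162603 / 40872825
LCOE = 0.0774 $/kWh

0.0774


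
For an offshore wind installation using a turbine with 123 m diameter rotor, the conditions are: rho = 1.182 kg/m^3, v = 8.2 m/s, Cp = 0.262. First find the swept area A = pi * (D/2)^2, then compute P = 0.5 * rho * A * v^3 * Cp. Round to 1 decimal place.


Step 1 -- Compute swept area:
  A = pi * (D/2)^2 = pi * (123/2)^2 = 11882.29 m^2
Step 2 -- Apply wind power equation:
  P = 0.5 * rho * A * v^3 * Cp
  v^3 = 8.2^3 = 551.368
  P = 0.5 * 1.182 * 11882.29 * 551.368 * 0.262
  P = 1014449.5 W

1014449.5


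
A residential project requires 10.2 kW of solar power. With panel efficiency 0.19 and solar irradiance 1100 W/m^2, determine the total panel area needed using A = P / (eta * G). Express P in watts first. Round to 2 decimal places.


Convert target power to watts: P = 10.2 * 1000 = 10200.0 W
Compute denominator: eta * G = 0.19 * 1100 = 209.0
Required area A = P / (eta * G) = 10200.0 / 209.0
A = 48.80 m^2

48.80


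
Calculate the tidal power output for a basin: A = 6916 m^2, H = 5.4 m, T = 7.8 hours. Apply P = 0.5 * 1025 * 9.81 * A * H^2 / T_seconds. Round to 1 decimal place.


Convert period to seconds: T = 7.8 * 3600 = 28080.0 s
H^2 = 5.4^2 = 29.16
P = 0.5 * rho * g * A * H^2 / T
P = 0.5 * 1025 * 9.81 * 6916 * 29.16 / 28080.0
P = 36108.4 W

36108.4


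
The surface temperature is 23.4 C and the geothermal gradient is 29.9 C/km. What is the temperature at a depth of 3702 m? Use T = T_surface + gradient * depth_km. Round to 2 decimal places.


Convert depth to km: 3702 / 1000 = 3.702 km
Temperature increase = gradient * depth_km = 29.9 * 3.702 = 110.69 C
Temperature at depth = T_surface + delta_T = 23.4 + 110.69
T = 134.09 C

134.09


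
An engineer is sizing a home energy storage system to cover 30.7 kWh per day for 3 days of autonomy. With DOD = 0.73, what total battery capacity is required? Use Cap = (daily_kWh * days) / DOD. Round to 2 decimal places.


Total energy needed = daily * days = 30.7 * 3 = 92.1 kWh
Account for depth of discharge:
  Cap = total_energy / DOD = 92.1 / 0.73
  Cap = 126.16 kWh

126.16


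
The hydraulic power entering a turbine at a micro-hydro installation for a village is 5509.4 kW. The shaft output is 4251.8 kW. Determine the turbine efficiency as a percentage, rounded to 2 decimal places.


Turbine efficiency = (output power / input power) * 100
eta = (4251.8 / 5509.4) * 100
eta = 77.17%

77.17


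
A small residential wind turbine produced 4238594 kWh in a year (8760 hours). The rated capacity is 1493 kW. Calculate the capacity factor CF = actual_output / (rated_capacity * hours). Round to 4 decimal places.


Capacity factor = actual output / maximum possible output
Maximum possible = rated * hours = 1493 * 8760 = 13078680 kWh
CF = 4238594 / 13078680
CF = 0.3241

0.3241


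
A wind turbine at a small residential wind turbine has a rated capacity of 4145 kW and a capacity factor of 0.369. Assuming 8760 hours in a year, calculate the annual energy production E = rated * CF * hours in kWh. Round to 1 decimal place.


Annual energy = rated_kW * capacity_factor * hours_per_year
Given: P_rated = 4145 kW, CF = 0.369, hours = 8760
E = 4145 * 0.369 * 8760
E = 13398463.8 kWh

13398463.8


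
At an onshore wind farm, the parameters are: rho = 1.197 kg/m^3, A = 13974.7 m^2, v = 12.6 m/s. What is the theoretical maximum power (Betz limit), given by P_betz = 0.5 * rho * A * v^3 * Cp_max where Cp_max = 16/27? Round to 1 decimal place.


The Betz coefficient Cp_max = 16/27 = 0.5926
v^3 = 12.6^3 = 2000.376
P_betz = 0.5 * rho * A * v^3 * Cp_max
P_betz = 0.5 * 1.197 * 13974.7 * 2000.376 * 0.5926
P_betz = 9914584.1 W

9914584.1


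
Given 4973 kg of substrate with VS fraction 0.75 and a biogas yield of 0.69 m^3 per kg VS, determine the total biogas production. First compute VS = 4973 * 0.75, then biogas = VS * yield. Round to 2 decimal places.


Compute volatile solids:
  VS = mass * VS_fraction = 4973 * 0.75 = 3729.75 kg
Calculate biogas volume:
  Biogas = VS * specific_yield = 3729.75 * 0.69
  Biogas = 2573.53 m^3

2573.53


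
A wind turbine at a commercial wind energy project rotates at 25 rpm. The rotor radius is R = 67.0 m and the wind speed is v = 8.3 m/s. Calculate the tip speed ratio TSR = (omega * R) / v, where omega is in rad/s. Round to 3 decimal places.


Convert rotational speed to rad/s:
  omega = 25 * 2 * pi / 60 = 2.618 rad/s
Compute tip speed:
  v_tip = omega * R = 2.618 * 67.0 = 175.406 m/s
Tip speed ratio:
  TSR = v_tip / v_wind = 175.406 / 8.3 = 21.133

21.133


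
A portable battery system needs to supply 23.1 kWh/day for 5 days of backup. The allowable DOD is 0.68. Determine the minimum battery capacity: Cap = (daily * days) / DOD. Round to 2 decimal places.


Total energy needed = daily * days = 23.1 * 5 = 115.5 kWh
Account for depth of discharge:
  Cap = total_energy / DOD = 115.5 / 0.68
  Cap = 169.85 kWh

169.85


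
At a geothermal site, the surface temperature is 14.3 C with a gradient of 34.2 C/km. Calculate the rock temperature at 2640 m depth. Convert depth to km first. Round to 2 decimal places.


Convert depth to km: 2640 / 1000 = 2.64 km
Temperature increase = gradient * depth_km = 34.2 * 2.64 = 90.29 C
Temperature at depth = T_surface + delta_T = 14.3 + 90.29
T = 104.59 C

104.59


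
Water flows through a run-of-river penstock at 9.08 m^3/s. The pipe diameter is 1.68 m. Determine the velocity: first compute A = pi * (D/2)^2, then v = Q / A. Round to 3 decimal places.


Compute pipe cross-sectional area:
  A = pi * (D/2)^2 = pi * (1.68/2)^2 = 2.2167 m^2
Calculate velocity:
  v = Q / A = 9.08 / 2.2167
  v = 4.096 m/s

4.096


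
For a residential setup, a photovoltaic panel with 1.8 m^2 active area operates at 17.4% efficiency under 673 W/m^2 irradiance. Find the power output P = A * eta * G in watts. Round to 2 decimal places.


Use the solar power formula P = A * eta * G.
Given: A = 1.8 m^2, eta = 0.174, G = 673 W/m^2
P = 1.8 * 0.174 * 673
P = 210.78 W

210.78


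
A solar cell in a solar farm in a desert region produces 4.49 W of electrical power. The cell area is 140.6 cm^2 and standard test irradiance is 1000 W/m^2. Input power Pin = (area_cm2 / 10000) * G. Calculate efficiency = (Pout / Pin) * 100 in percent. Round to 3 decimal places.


First compute the input power:
  Pin = area_cm2 / 10000 * G = 140.6 / 10000 * 1000 = 14.06 W
Then compute efficiency:
  Efficiency = (Pout / Pin) * 100 = (4.49 / 14.06) * 100
  Efficiency = 31.935%

31.935


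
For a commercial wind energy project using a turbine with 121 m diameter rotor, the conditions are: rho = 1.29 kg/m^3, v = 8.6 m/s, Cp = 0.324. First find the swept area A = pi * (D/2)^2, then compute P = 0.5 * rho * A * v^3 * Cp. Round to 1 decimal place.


Step 1 -- Compute swept area:
  A = pi * (D/2)^2 = pi * (121/2)^2 = 11499.01 m^2
Step 2 -- Apply wind power equation:
  P = 0.5 * rho * A * v^3 * Cp
  v^3 = 8.6^3 = 636.056
  P = 0.5 * 1.29 * 11499.01 * 636.056 * 0.324
  P = 1528483.3 W

1528483.3


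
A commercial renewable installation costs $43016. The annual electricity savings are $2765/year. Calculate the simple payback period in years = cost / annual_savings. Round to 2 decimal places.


Simple payback period = initial cost / annual savings
Payback = 43016 / 2765
Payback = 15.56 years

15.56


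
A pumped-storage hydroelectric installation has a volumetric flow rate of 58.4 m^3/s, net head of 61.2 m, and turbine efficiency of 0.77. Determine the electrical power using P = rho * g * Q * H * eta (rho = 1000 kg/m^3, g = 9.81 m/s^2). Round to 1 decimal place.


Apply the hydropower formula P = rho * g * Q * H * eta
rho * g = 1000 * 9.81 = 9810.0
P = 9810.0 * 58.4 * 61.2 * 0.77
P = 26997528.1 W

26997528.1


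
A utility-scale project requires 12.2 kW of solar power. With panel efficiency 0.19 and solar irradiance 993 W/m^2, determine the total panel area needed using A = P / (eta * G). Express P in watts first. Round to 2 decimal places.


Convert target power to watts: P = 12.2 * 1000 = 12200.0 W
Compute denominator: eta * G = 0.19 * 993 = 188.67
Required area A = P / (eta * G) = 12200.0 / 188.67
A = 64.66 m^2

64.66


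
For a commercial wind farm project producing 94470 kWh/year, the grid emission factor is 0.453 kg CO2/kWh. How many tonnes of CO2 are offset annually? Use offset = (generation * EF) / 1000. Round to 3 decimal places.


CO2 offset in kg = generation * emission_factor
CO2 offset = 94470 * 0.453 = 42794.91 kg
Convert to tonnes:
  CO2 offset = 42794.91 / 1000 = 42.795 tonnes

42.795


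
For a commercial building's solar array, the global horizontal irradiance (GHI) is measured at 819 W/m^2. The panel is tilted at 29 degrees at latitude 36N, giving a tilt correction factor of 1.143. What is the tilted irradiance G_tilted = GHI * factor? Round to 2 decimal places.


Identify the given values:
  GHI = 819 W/m^2, tilt correction factor = 1.143
Apply the formula G_tilted = GHI * factor:
  G_tilted = 819 * 1.143
  G_tilted = 936.12 W/m^2

936.12


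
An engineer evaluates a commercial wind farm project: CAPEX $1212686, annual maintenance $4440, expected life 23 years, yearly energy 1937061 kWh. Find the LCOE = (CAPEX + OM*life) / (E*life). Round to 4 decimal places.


Total cost = CAPEX + OM * lifetime = 1212686 + 4440 * 23 = 1212686 + 102120 = 1314806
Total generation = annual * lifetime = 1937061 * 23 = 44552403 kWh
LCOE = 1314806 / 44552403
LCOE = 0.0295 $/kWh

0.0295


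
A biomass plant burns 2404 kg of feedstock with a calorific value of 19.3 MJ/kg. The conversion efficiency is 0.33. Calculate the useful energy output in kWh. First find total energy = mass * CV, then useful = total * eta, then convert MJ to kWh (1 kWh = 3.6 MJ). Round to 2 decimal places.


Total energy = mass * CV = 2404 * 19.3 = 46397.2 MJ
Useful energy = total * eta = 46397.2 * 0.33 = 15311.08 MJ
Convert to kWh: 15311.08 / 3.6
Useful energy = 4253.08 kWh

4253.08


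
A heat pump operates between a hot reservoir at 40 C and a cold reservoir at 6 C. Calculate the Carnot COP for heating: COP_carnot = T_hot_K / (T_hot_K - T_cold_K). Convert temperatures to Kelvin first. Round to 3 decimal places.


Convert to Kelvin:
  T_hot = 40 + 273.15 = 313.15 K
  T_cold = 6 + 273.15 = 279.15 K
Apply Carnot COP formula:
  COP = T_hot_K / (T_hot_K - T_cold_K) = 313.15 / 34.0
  COP = 9.210

9.210


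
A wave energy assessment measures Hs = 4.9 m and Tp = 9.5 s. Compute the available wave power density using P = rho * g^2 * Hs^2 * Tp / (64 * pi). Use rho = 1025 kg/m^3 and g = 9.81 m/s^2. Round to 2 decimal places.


Apply wave power formula:
  g^2 = 9.81^2 = 96.2361
  Hs^2 = 4.9^2 = 24.01
  Numerator = rho * g^2 * Hs^2 * Tp = 1025 * 96.2361 * 24.01 * 9.5 = 22499747.56
  Denominator = 64 * pi = 201.0619
  P = 22499747.56 / 201.0619 = 111904.56 W/m

111904.56


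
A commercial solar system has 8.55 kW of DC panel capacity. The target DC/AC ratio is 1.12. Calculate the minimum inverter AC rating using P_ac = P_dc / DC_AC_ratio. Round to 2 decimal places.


The inverter AC capacity is determined by the DC/AC ratio.
Given: P_dc = 8.55 kW, DC/AC ratio = 1.12
P_ac = P_dc / ratio = 8.55 / 1.12
P_ac = 7.63 kW

7.63


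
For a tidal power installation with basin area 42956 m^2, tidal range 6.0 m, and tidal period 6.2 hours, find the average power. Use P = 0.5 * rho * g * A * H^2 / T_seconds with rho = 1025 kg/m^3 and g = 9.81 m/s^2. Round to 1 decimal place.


Convert period to seconds: T = 6.2 * 3600 = 22320.0 s
H^2 = 6.0^2 = 36.0
P = 0.5 * rho * g * A * H^2 / T
P = 0.5 * 1025 * 9.81 * 42956 * 36.0 / 22320.0
P = 348333.3 W

348333.3


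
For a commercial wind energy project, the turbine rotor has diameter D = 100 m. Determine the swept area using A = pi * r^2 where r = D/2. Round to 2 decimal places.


Compute the rotor radius:
  r = D / 2 = 100 / 2 = 50.0 m
Calculate swept area:
  A = pi * r^2 = pi * 50.0^2
  A = 7853.98 m^2

7853.98


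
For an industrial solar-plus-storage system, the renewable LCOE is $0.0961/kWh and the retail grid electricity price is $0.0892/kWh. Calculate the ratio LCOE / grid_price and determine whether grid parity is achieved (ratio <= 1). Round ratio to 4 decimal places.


Compare LCOE to grid price:
  LCOE = $0.0961/kWh, Grid price = $0.0892/kWh
  Ratio = LCOE / grid_price = 0.0961 / 0.0892 = 1.0774
  Grid parity achieved (ratio <= 1)? no

1.0774


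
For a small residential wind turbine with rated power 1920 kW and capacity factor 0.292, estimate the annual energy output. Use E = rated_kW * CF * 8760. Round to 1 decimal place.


Annual energy = rated_kW * capacity_factor * hours_per_year
Given: P_rated = 1920 kW, CF = 0.292, hours = 8760
E = 1920 * 0.292 * 8760
E = 4911206.4 kWh

4911206.4


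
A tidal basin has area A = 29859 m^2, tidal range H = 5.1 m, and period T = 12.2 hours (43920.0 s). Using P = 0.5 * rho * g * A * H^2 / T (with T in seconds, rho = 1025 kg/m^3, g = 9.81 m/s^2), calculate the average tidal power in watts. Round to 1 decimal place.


Convert period to seconds: T = 12.2 * 3600 = 43920.0 s
H^2 = 5.1^2 = 26.01
P = 0.5 * rho * g * A * H^2 / T
P = 0.5 * 1025 * 9.81 * 29859 * 26.01 / 43920.0
P = 88902.9 W

88902.9


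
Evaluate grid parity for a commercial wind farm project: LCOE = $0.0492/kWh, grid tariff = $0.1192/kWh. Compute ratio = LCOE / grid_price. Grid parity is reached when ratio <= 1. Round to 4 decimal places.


Compare LCOE to grid price:
  LCOE = $0.0492/kWh, Grid price = $0.1192/kWh
  Ratio = LCOE / grid_price = 0.0492 / 0.1192 = 0.4128
  Grid parity achieved (ratio <= 1)? yes

0.4128


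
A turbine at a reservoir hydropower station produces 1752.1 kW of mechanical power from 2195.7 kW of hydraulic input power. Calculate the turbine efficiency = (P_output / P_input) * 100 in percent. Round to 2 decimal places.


Turbine efficiency = (output power / input power) * 100
eta = (1752.1 / 2195.7) * 100
eta = 79.80%

79.80


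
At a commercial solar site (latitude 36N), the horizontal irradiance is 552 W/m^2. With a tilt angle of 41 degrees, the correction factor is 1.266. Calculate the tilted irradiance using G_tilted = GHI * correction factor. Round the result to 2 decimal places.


Identify the given values:
  GHI = 552 W/m^2, tilt correction factor = 1.266
Apply the formula G_tilted = GHI * factor:
  G_tilted = 552 * 1.266
  G_tilted = 698.83 W/m^2

698.83


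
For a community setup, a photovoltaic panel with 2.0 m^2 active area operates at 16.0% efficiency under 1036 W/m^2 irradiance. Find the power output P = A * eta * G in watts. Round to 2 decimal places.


Use the solar power formula P = A * eta * G.
Given: A = 2.0 m^2, eta = 0.16, G = 1036 W/m^2
P = 2.0 * 0.16 * 1036
P = 331.52 W

331.52


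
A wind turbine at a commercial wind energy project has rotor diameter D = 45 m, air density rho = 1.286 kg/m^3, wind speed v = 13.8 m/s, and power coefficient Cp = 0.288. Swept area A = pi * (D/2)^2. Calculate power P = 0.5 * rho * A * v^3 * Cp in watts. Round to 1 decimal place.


Step 1 -- Compute swept area:
  A = pi * (D/2)^2 = pi * (45/2)^2 = 1590.43 m^2
Step 2 -- Apply wind power equation:
  P = 0.5 * rho * A * v^3 * Cp
  v^3 = 13.8^3 = 2628.072
  P = 0.5 * 1.286 * 1590.43 * 2628.072 * 0.288
  P = 774026.1 W

774026.1


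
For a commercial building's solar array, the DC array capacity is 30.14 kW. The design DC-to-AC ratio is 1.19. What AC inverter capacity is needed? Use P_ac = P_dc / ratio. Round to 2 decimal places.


The inverter AC capacity is determined by the DC/AC ratio.
Given: P_dc = 30.14 kW, DC/AC ratio = 1.19
P_ac = P_dc / ratio = 30.14 / 1.19
P_ac = 25.33 kW

25.33


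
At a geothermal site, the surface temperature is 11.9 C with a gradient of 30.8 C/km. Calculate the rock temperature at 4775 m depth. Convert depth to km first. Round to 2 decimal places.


Convert depth to km: 4775 / 1000 = 4.775 km
Temperature increase = gradient * depth_km = 30.8 * 4.775 = 147.07 C
Temperature at depth = T_surface + delta_T = 11.9 + 147.07
T = 158.97 C

158.97


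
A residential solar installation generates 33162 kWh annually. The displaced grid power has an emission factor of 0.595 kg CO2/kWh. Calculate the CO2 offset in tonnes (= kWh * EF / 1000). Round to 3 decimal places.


CO2 offset in kg = generation * emission_factor
CO2 offset = 33162 * 0.595 = 19731.39 kg
Convert to tonnes:
  CO2 offset = 19731.39 / 1000 = 19.731 tonnes

19.731


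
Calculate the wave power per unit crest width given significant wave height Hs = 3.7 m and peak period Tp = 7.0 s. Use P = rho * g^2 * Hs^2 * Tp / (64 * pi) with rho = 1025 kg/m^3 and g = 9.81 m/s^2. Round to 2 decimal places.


Apply wave power formula:
  g^2 = 9.81^2 = 96.2361
  Hs^2 = 3.7^2 = 13.69
  Numerator = rho * g^2 * Hs^2 * Tp = 1025 * 96.2361 * 13.69 * 7.0 = 9452863.1
  Denominator = 64 * pi = 201.0619
  P = 9452863.1 / 201.0619 = 47014.68 W/m

47014.68


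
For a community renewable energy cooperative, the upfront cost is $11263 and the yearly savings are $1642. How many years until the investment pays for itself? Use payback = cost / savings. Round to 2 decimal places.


Simple payback period = initial cost / annual savings
Payback = 11263 / 1642
Payback = 6.86 years

6.86


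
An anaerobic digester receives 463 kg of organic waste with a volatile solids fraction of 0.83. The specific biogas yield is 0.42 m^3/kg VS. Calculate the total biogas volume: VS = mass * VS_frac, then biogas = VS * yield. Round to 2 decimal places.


Compute volatile solids:
  VS = mass * VS_fraction = 463 * 0.83 = 384.29 kg
Calculate biogas volume:
  Biogas = VS * specific_yield = 384.29 * 0.42
  Biogas = 161.40 m^3

161.40


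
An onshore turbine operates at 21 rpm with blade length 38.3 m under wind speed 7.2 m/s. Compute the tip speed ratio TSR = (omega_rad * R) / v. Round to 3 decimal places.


Convert rotational speed to rad/s:
  omega = 21 * 2 * pi / 60 = 2.1991 rad/s
Compute tip speed:
  v_tip = omega * R = 2.1991 * 38.3 = 84.226 m/s
Tip speed ratio:
  TSR = v_tip / v_wind = 84.226 / 7.2 = 11.698

11.698


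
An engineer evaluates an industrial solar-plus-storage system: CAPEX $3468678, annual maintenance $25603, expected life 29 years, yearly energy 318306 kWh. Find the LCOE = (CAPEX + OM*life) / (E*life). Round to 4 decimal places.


Total cost = CAPEX + OM * lifetime = 3468678 + 25603 * 29 = 3468678 + 742487 = 4211165
Total generation = annual * lifetime = 318306 * 29 = 9230874 kWh
LCOE = 4211165 / 9230874
LCOE = 0.4562 $/kWh

0.4562


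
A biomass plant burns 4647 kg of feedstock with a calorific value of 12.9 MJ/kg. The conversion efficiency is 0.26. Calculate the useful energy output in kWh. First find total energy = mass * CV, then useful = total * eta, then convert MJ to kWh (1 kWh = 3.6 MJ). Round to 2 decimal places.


Total energy = mass * CV = 4647 * 12.9 = 59946.3 MJ
Useful energy = total * eta = 59946.3 * 0.26 = 15586.04 MJ
Convert to kWh: 15586.04 / 3.6
Useful energy = 4329.46 kWh

4329.46


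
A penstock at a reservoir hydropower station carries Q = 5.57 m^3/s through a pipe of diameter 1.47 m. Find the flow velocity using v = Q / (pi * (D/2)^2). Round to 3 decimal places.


Compute pipe cross-sectional area:
  A = pi * (D/2)^2 = pi * (1.47/2)^2 = 1.6972 m^2
Calculate velocity:
  v = Q / A = 5.57 / 1.6972
  v = 3.282 m/s

3.282


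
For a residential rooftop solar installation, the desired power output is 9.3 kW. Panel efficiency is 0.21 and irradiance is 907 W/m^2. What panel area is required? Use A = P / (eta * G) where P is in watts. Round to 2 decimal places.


Convert target power to watts: P = 9.3 * 1000 = 9300.0 W
Compute denominator: eta * G = 0.21 * 907 = 190.47
Required area A = P / (eta * G) = 9300.0 / 190.47
A = 48.83 m^2

48.83


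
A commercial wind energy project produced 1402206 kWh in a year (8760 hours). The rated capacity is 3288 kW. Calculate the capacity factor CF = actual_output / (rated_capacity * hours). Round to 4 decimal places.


Capacity factor = actual output / maximum possible output
Maximum possible = rated * hours = 3288 * 8760 = 28802880 kWh
CF = 1402206 / 28802880
CF = 0.0487

0.0487


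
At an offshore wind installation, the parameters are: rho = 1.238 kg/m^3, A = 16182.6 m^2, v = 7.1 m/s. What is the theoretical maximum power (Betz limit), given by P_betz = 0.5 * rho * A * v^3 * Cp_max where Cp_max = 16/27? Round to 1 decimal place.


The Betz coefficient Cp_max = 16/27 = 0.5926
v^3 = 7.1^3 = 357.911
P_betz = 0.5 * rho * A * v^3 * Cp_max
P_betz = 0.5 * 1.238 * 16182.6 * 357.911 * 0.5926
P_betz = 2124565.9 W

2124565.9


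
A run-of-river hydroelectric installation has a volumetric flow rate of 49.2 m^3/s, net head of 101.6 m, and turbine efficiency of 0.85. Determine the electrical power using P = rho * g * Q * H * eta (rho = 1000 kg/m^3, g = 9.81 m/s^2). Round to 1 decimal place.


Apply the hydropower formula P = rho * g * Q * H * eta
rho * g = 1000 * 9.81 = 9810.0
P = 9810.0 * 49.2 * 101.6 * 0.85
P = 41681826.7 W

41681826.7


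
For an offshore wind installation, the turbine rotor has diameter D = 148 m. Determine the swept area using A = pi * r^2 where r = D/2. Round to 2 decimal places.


Compute the rotor radius:
  r = D / 2 = 148 / 2 = 74.0 m
Calculate swept area:
  A = pi * r^2 = pi * 74.0^2
  A = 17203.36 m^2

17203.36


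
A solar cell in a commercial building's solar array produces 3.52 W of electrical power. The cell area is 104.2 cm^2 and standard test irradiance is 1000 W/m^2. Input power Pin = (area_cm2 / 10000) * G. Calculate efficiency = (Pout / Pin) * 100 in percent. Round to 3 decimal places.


First compute the input power:
  Pin = area_cm2 / 10000 * G = 104.2 / 10000 * 1000 = 10.42 W
Then compute efficiency:
  Efficiency = (Pout / Pin) * 100 = (3.52 / 10.42) * 100
  Efficiency = 33.781%

33.781


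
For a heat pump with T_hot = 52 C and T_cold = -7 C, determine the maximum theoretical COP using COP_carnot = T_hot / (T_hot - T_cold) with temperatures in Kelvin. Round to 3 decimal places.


Convert to Kelvin:
  T_hot = 52 + 273.15 = 325.15 K
  T_cold = -7 + 273.15 = 266.15 K
Apply Carnot COP formula:
  COP = T_hot_K / (T_hot_K - T_cold_K) = 325.15 / 59.0
  COP = 5.511

5.511


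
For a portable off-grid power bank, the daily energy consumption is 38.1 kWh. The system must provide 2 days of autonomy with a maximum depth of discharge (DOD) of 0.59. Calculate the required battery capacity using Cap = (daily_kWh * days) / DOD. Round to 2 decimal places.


Total energy needed = daily * days = 38.1 * 2 = 76.2 kWh
Account for depth of discharge:
  Cap = total_energy / DOD = 76.2 / 0.59
  Cap = 129.15 kWh

129.15


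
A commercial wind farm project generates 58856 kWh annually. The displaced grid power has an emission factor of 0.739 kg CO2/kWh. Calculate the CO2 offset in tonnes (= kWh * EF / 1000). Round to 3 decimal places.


CO2 offset in kg = generation * emission_factor
CO2 offset = 58856 * 0.739 = 43494.58 kg
Convert to tonnes:
  CO2 offset = 43494.58 / 1000 = 43.495 tonnes

43.495


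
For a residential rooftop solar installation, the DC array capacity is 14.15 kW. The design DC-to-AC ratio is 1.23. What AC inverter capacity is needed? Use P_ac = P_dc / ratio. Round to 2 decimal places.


The inverter AC capacity is determined by the DC/AC ratio.
Given: P_dc = 14.15 kW, DC/AC ratio = 1.23
P_ac = P_dc / ratio = 14.15 / 1.23
P_ac = 11.50 kW

11.50


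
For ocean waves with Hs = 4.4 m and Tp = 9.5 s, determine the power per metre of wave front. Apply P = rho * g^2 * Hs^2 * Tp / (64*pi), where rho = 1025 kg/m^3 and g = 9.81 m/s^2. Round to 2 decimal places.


Apply wave power formula:
  g^2 = 9.81^2 = 96.2361
  Hs^2 = 4.4^2 = 19.36
  Numerator = rho * g^2 * Hs^2 * Tp = 1025 * 96.2361 * 19.36 * 9.5 = 18142237.1
  Denominator = 64 * pi = 201.0619
  P = 18142237.1 / 201.0619 = 90232.08 W/m

90232.08


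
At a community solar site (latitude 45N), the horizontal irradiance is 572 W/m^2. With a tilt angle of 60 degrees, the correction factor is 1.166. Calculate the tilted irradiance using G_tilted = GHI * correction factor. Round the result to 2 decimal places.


Identify the given values:
  GHI = 572 W/m^2, tilt correction factor = 1.166
Apply the formula G_tilted = GHI * factor:
  G_tilted = 572 * 1.166
  G_tilted = 666.95 W/m^2

666.95


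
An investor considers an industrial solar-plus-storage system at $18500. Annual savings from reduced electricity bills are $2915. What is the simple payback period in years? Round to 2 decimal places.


Simple payback period = initial cost / annual savings
Payback = 18500 / 2915
Payback = 6.35 years

6.35


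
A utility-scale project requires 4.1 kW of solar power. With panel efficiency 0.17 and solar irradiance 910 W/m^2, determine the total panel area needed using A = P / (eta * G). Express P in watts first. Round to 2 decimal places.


Convert target power to watts: P = 4.1 * 1000 = 4100.0 W
Compute denominator: eta * G = 0.17 * 910 = 154.7
Required area A = P / (eta * G) = 4100.0 / 154.7
A = 26.50 m^2

26.50


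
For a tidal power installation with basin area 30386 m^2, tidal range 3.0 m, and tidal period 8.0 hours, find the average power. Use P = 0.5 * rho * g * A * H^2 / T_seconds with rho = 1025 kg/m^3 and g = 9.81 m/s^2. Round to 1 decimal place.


Convert period to seconds: T = 8.0 * 3600 = 28800.0 s
H^2 = 3.0^2 = 9.0
P = 0.5 * rho * g * A * H^2 / T
P = 0.5 * 1025 * 9.81 * 30386 * 9.0 / 28800.0
P = 47740.4 W

47740.4


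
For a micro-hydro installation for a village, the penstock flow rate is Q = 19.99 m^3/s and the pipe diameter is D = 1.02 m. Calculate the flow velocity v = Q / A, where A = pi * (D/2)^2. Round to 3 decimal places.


Compute pipe cross-sectional area:
  A = pi * (D/2)^2 = pi * (1.02/2)^2 = 0.8171 m^2
Calculate velocity:
  v = Q / A = 19.99 / 0.8171
  v = 24.464 m/s

24.464


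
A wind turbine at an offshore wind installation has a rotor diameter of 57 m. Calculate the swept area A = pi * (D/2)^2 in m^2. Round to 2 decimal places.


Compute the rotor radius:
  r = D / 2 = 57 / 2 = 28.5 m
Calculate swept area:
  A = pi * r^2 = pi * 28.5^2
  A = 2551.76 m^2

2551.76


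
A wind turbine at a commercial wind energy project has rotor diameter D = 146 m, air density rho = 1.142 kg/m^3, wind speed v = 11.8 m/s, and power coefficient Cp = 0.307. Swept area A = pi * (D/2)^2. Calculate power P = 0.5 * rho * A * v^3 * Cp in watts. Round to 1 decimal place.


Step 1 -- Compute swept area:
  A = pi * (D/2)^2 = pi * (146/2)^2 = 16741.55 m^2
Step 2 -- Apply wind power equation:
  P = 0.5 * rho * A * v^3 * Cp
  v^3 = 11.8^3 = 1643.032
  P = 0.5 * 1.142 * 16741.55 * 1643.032 * 0.307
  P = 4821876.7 W

4821876.7


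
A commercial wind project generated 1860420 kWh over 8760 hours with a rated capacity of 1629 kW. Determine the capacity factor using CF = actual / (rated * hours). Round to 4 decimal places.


Capacity factor = actual output / maximum possible output
Maximum possible = rated * hours = 1629 * 8760 = 14270040 kWh
CF = 1860420 / 14270040
CF = 0.1304

0.1304


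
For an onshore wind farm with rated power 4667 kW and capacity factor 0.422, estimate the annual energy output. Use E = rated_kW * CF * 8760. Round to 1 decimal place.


Annual energy = rated_kW * capacity_factor * hours_per_year
Given: P_rated = 4667 kW, CF = 0.422, hours = 8760
E = 4667 * 0.422 * 8760
E = 17252592.2 kWh

17252592.2


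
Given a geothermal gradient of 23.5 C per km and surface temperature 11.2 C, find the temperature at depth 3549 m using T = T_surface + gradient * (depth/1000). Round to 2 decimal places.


Convert depth to km: 3549 / 1000 = 3.549 km
Temperature increase = gradient * depth_km = 23.5 * 3.549 = 83.4 C
Temperature at depth = T_surface + delta_T = 11.2 + 83.4
T = 94.60 C

94.60


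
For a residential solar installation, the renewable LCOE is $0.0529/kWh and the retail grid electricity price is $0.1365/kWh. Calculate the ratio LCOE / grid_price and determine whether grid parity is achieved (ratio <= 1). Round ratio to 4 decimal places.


Compare LCOE to grid price:
  LCOE = $0.0529/kWh, Grid price = $0.1365/kWh
  Ratio = LCOE / grid_price = 0.0529 / 0.1365 = 0.3875
  Grid parity achieved (ratio <= 1)? yes

0.3875


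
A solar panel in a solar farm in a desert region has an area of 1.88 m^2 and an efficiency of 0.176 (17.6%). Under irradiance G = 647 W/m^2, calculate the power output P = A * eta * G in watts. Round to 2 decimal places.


Use the solar power formula P = A * eta * G.
Given: A = 1.88 m^2, eta = 0.176, G = 647 W/m^2
P = 1.88 * 0.176 * 647
P = 214.08 W

214.08


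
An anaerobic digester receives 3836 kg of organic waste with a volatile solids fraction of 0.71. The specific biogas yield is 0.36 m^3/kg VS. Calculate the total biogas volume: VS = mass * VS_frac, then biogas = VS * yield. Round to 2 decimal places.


Compute volatile solids:
  VS = mass * VS_fraction = 3836 * 0.71 = 2723.56 kg
Calculate biogas volume:
  Biogas = VS * specific_yield = 2723.56 * 0.36
  Biogas = 980.48 m^3

980.48


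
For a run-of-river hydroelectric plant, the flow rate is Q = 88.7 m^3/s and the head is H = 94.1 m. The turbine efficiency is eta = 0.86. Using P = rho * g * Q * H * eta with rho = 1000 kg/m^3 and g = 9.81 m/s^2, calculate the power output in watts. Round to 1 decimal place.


Apply the hydropower formula P = rho * g * Q * H * eta
rho * g = 1000 * 9.81 = 9810.0
P = 9810.0 * 88.7 * 94.1 * 0.86
P = 70417516.1 W

70417516.1


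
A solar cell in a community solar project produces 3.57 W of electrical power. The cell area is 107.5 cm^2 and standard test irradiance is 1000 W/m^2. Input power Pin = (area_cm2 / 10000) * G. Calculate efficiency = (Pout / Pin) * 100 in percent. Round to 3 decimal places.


First compute the input power:
  Pin = area_cm2 / 10000 * G = 107.5 / 10000 * 1000 = 10.75 W
Then compute efficiency:
  Efficiency = (Pout / Pin) * 100 = (3.57 / 10.75) * 100
  Efficiency = 33.209%

33.209


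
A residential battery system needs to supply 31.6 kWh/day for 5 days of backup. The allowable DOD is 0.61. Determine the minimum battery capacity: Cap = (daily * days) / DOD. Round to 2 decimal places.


Total energy needed = daily * days = 31.6 * 5 = 158.0 kWh
Account for depth of discharge:
  Cap = total_energy / DOD = 158.0 / 0.61
  Cap = 259.02 kWh

259.02
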